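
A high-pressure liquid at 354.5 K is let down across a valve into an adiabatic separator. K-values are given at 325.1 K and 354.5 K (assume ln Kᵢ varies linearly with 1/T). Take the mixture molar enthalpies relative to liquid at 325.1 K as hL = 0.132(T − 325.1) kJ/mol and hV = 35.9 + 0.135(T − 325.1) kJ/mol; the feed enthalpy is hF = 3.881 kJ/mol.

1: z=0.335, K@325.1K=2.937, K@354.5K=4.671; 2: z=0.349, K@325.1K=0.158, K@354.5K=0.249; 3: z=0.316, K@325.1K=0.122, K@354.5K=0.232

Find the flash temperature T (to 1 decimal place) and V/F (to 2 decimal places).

Adiabatic flash: solve Rachford–Rice at each trial T, then check hF = ψ·hV(T) + (1−ψ)·hL(T).
  T = 325.1 K: K = (2.937, 0.158, 0.122), RR gives ψ = 0.047, H_out = 1.674 kJ/mol
  T = 354.5 K: K = (4.671, 0.249, 0.232), RR gives ψ = 0.260, H_out = 13.244 kJ/mol
  T = 339.8 K: K = (3.741, 0.200, 0.171), RR gives ψ = 0.169, H_out = 8.016 kJ/mol
  T = 332.5 K: K = (3.326, 0.179, 0.145), RR gives ψ = 0.114, H_out = 5.078 kJ/mol
  T = 328.8 K: K = (3.128, 0.168, 0.133), RR gives ψ = 0.082, H_out = 3.442 kJ/mol
  T = 330.6 K: K = (3.223, 0.173, 0.139), RR gives ψ = 0.098, H_out = 4.253 kJ/mol
Linear interpolation between T = 328.8 (H_out = 3.442) and T = 330.6 (H_out = 4.253) on hF = 3.881 gives T ≈ 329.8 K, at which ψ = 0.09.

T = 329.8 K, V/F = 0.09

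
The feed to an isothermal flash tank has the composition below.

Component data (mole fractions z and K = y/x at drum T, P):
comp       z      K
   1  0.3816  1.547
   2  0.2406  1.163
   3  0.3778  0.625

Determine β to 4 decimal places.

β = 0.6631

Let β = V/F and solve Σ zᵢ(Kᵢ−1)/(1+β(Kᵢ−1)) = 0.
Check two-phase: ΣzᵢKᵢ = 1.1063 > 1 and Σzᵢ/Kᵢ = 1.0580 > 1, so g(0) = 0.1063 > 0 and g(1) = -0.0580 < 0.
Newton–Raphson from β = 0.4:
  β = 0.4000: g = 0.04140, g' = -0.1560 → β = 0.6654
  β = 0.6654: g = -0.00036, g' = -0.1609 → β = 0.6631
Converged at β = 0.6631.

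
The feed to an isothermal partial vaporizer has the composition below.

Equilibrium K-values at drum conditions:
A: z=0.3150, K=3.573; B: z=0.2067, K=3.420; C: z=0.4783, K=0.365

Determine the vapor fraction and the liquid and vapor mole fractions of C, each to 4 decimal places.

ψ = 0.6311, x_C = 0.7982, y_C = 0.2913

Let ψ = V/F and solve Σ zᵢ(Kᵢ−1)/(1+ψ(Kᵢ−1)) = 0.
g(0) = ΣzᵢKᵢ − 1 = 1.0070 and g(1) = 1 − Σzᵢ/Kᵢ = -0.4590, so a root lies in (0, 1).
Iterate (Newton) starting at ψ = 0.58:
  ψ = 0.5800: g = 0.05251, g' = -1.0286 → ψ = 0.6310
  ψ = 0.6310: g = 0.00005, g' = -1.0295 → ψ = 0.6311
Converged at ψ = 0.6311.
Compositions from xᵢ = zᵢ/(1+ψ(Kᵢ−1)), yᵢ = Kᵢxᵢ:
  A: x = 0.1201, y = 0.4290
  B: x = 0.0818, y = 0.2797
  C: x = 0.7982, y = 0.2913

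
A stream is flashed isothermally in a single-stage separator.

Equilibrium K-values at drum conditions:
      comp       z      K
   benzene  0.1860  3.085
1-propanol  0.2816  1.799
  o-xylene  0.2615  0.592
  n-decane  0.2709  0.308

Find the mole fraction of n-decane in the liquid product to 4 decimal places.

x_n-decane = 0.3720

Let ψ = V/F and solve Σ zᵢ(Kᵢ−1)/(1+ψ(Kᵢ−1)) = 0.
Check two-phase: ΣzᵢKᵢ = 1.3187 > 1 and Σzᵢ/Kᵢ = 1.5381 > 1, so g(0) = 0.3187 > 0 and g(1) = -0.5381 < 0.
Iterate (Newton) starting at ψ = 0.47:
  ψ = 0.4700: g = -0.05039, g' = -0.6528 → ψ = 0.3928
  ψ = 0.3928: g = -0.00005, g' = -0.6549 → ψ = 0.3927
Converged at ψ = 0.3927.
Compositions from xᵢ = zᵢ/(1+ψ(Kᵢ−1)), yᵢ = Kᵢxᵢ:
  benzene: x = 0.1023, y = 0.3155
  1-propanol: x = 0.2143, y = 0.3856
  o-xylene: x = 0.3114, y = 0.1843
  n-decane: x = 0.3720, y = 0.1146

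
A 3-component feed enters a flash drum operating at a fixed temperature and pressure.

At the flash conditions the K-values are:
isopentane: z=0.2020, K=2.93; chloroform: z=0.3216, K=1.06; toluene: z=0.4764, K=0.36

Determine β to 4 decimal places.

Material balance + equilibrium reduce to Σ zᵢ(Kᵢ−1)/(1+β(Kᵢ−1)) = 0.
Check two-phase: ΣzᵢKᵢ = 1.1043 > 1 and Σzᵢ/Kᵢ = 1.6957 > 1, so g(0) = 0.1043 > 0 and g(1) = -0.6957 < 0.
Newton–Raphson from β = 0.7:
  β = 0.7000: g = -0.36800, g' = -0.7776 → β = 0.2267
  β = 0.2267: g = -0.06643, g' = -0.6322 → β = 0.1217
  β = 0.1217: g = 0.00424, g' = -0.7241 → β = 0.1275
Converged at β = 0.1275.

β = 0.1275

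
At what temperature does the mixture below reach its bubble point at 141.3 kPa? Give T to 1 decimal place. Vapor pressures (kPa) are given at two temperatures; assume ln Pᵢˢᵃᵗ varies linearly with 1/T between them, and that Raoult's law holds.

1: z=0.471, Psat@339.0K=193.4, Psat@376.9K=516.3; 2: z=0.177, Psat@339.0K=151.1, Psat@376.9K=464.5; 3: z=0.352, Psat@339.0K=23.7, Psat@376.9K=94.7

Bubble-point temperature: ΣzᵢPᵢˢᵃᵗ(T) = P. Interpolate ln Pᵢˢᵃᵗ = aᵢ + bᵢ/T.
  T = 339.0 K: ΣzᵢPᵢˢᵃᵗ = 126.18 kPa
  T = 376.9 K: ΣzᵢPᵢˢᵃᵗ = 358.73 kPa
  T = 357.9 K: ΣzᵢPᵢˢᵃᵗ = 218.06 kPa
  T = 348.4 K: ΣzᵢPᵢˢᵃᵗ = 166.80 kPa
  T = 343.7 K: ΣzᵢPᵢˢᵃᵗ = 145.33 kPa
  T = 341.4 K: ΣzᵢPᵢˢᵃᵗ = 135.68 kPa
  T = 342.5 K: ΣzᵢPᵢˢᵃᵗ = 140.23 kPa
Interpolating between 342.5 K and 343.7 K gives T ≈ 342.8 K.

T = 342.8 K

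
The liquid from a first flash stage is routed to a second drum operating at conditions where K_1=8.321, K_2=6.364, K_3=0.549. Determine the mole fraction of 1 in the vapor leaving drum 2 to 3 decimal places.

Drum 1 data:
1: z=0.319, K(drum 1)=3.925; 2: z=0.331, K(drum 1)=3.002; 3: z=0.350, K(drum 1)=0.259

Drum 1:
Newton–Raphson from ψ₁ = 0.5:
  ψ₁ = 0.500: g = 0.2981, g' = -1.266 → ψ₁ = 0.735
  ψ₁ = 0.735: g = -0.0057, g' = -1.420 → ψ₁ = 0.731
Converged at ψ₁ = 0.731.
Drum-1 compositions:
  1: x = 0.102, y = 0.399
  2: x = 0.134, y = 0.403
  3: x = 0.764, y = 0.198
Drum-2 feed = drum-1 liquid: z₂ = (0.1016, 0.1343, 0.7641).
Drum 2:
Material balance + equilibrium reduce to Σ zᵢ(Kᵢ−1)/(1+ψ₂(Kᵢ−1)) = 0.
Check two-phase: ΣzᵢKᵢ = 2.120 > 1 and Σzᵢ/Kᵢ = 1.425 > 1, so g(0) = 1.120 > 0 and g(1) = -0.425 < 0.
Newton iteration, ψ₂⁰ = 0.59:
  ψ₂ = 0.590: g = -0.1567, g' = -0.704 → ψ₂ = 0.367
  ψ₂ = 0.367: g = 0.0311, g' = -1.061 → ψ₂ = 0.397
  ψ₂ = 0.397: g = 0.0012, g' = -0.983 → ψ₂ = 0.398
Converged at ψ₂ = 0.398.
  1: x = 0.026, y = 0.216
  2: x = 0.043, y = 0.273
  3: x = 0.931, y = 0.511

y_1 (drum 2) = 0.216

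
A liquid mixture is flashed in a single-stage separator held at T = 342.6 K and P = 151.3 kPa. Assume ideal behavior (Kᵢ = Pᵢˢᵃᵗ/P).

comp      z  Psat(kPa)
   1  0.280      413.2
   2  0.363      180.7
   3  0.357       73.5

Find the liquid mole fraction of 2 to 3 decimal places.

x_2 = 0.320

Raoult's law: Kᵢ = Pᵢˢᵃᵗ/P = Pᵢˢᵃᵗ/151.3.
  K_1 = 413.2/151.3 = 2.73100, K_2 = 180.7/151.3 = 1.19432, K_3 = 73.5/151.3 = 0.48579
Rachford–Rice: g(V/F) = Σ zᵢ(Kᵢ−1)/(1+V/F(Kᵢ−1)) = 0.
Check two-phase: ΣzᵢKᵢ = 1.372 > 1 and Σzᵢ/Kᵢ = 1.141 > 1, so g(0) = 0.372 > 0 and g(1) = -0.141 < 0.
Newton–Raphson from V/F = 0.38:
  V/F = 0.380: g = 0.1299, g' = -0.463 → V/F = 0.661
  V/F = 0.661: g = 0.0106, g' = -0.410 → V/F = 0.687
  V/F = 0.687: g = -0.0000, g' = -0.411 → V/F = 0.686
Converged at V/F = 0.686.
Compositions from xᵢ = zᵢ/(1+V/F(Kᵢ−1)), yᵢ = Kᵢxᵢ:
  1: x = 0.128, y = 0.349
  2: x = 0.320, y = 0.383
  3: x = 0.552, y = 0.268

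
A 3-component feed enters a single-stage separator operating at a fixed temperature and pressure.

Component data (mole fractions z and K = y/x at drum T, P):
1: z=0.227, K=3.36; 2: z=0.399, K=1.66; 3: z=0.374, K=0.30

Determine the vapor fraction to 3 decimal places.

ψ = 0.551

Rachford–Rice: g(ψ) = Σ zᵢ(Kᵢ−1)/(1+ψ(Kᵢ−1)) = 0.
Check two-phase: ΣzᵢKᵢ = 1.537 > 1 and Σzᵢ/Kᵢ = 1.555 > 1, so g(0) = 0.537 > 0 and g(1) = -0.555 < 0.
Iterate (Newton) starting at ψ = 0.5:
  ψ = 0.500: g = 0.0410, g' = -0.798 → ψ = 0.551
Converged at ψ = 0.551.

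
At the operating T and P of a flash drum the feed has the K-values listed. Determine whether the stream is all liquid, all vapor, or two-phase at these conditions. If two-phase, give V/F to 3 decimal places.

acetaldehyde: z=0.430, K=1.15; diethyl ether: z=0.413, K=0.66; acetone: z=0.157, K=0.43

all liquid

ΣzᵢKᵢ = 0.835; Σzᵢ/Kᵢ = 1.365.
Since ΣzᵢKᵢ < 1 the mixture is below its bubble point — single liquid phase.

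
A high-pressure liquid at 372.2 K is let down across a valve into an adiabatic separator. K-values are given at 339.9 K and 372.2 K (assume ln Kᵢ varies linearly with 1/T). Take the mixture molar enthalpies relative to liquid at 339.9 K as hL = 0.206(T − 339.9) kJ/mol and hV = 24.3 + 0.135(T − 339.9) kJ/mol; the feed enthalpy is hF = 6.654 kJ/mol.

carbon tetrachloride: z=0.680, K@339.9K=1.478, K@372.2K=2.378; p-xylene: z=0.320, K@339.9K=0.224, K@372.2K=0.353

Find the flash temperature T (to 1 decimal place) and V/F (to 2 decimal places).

T = 341.5 K, V/F = 0.26

Adiabatic flash: solve Rachford–Rice at each trial T, then check hF = ψ·hV(T) + (1−ψ)·hL(T).
  T = 339.9 K: K = (1.478, 0.224), RR gives ψ = 0.207, H_out = 5.026 kJ/mol
  T = 372.2 K: K = (2.378, 0.353), RR gives ψ = 0.819, H_out = 24.673 kJ/mol
  T = 356.0 K: K = (1.894, 0.284), RR gives ψ = 0.592, H_out = 17.015 kJ/mol
  T = 347.9 K: K = (1.676, 0.253), RR gives ψ = 0.437, H_out = 12.017 kJ/mol
  T = 343.9 K: K = (1.575, 0.238), RR gives ψ = 0.336, H_out = 8.899 kJ/mol
  T = 341.9 K: K = (1.526, 0.231), RR gives ψ = 0.276, H_out = 7.081 kJ/mol
Linear interpolation between T = 339.9 (H_out = 5.026) and T = 341.9 (H_out = 7.081) on hF = 6.654 gives T ≈ 341.5 K, at which ψ = 0.26.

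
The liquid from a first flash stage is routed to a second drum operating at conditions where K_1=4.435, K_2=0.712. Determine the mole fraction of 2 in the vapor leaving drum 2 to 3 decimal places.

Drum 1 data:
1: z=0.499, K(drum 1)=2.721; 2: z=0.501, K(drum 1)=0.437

Drum 1:
Iterate (Newton) starting at ψ₁ = 0.5:
  ψ₁ = 0.500: g = 0.0690, g' = -0.735 → ψ₁ = 0.594
  ψ₁ = 0.594: g = 0.0009, g' = -0.720 → ψ₁ = 0.595
Converged at ψ₁ = 0.595.
Drum-1 compositions:
  1: x = 0.246, y = 0.671
  2: x = 0.754, y = 0.329
Drum-2 feed = drum-1 liquid: z₂ = (0.2465, 0.7535).
Drum 2:
Material balance + equilibrium reduce to Σ zᵢ(Kᵢ−1)/(1+ψ₂(Kᵢ−1)) = 0.
g(0) = ΣzᵢKᵢ − 1 = 0.630 and g(1) = 1 − Σzᵢ/Kᵢ = -0.114, so a root lies in (0, 1).
Newton–Raphson from ψ₂ = 0.39:
  ψ₂ = 0.390: g = 0.1174, g' = -0.611 → ψ₂ = 0.582
  ψ₂ = 0.582: g = 0.0215, g' = -0.413 → ψ₂ = 0.634
  ψ₂ = 0.634: g = 0.0009, g' = -0.381 → ψ₂ = 0.637
Converged at ψ₂ = 0.637.
  1: x = 0.077, y = 0.343
  2: x = 0.923, y = 0.657

y_2 (drum 2) = 0.657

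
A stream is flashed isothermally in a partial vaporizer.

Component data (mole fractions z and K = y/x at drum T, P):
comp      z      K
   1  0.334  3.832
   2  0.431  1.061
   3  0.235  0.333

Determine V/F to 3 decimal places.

V/F = 0.770

Rachford–Rice: g(V/F) = Σ zᵢ(Kᵢ−1)/(1+V/F(Kᵢ−1)) = 0.
Feasibility: ΣzᵢKᵢ = 1.815, Σzᵢ/Kᵢ = 1.199 — both > 1, two phases present.
Newton iteration, V/F⁰ = 0.5:
  V/F = 0.500: g = 0.1818, g' = -0.696 → V/F = 0.761
  V/F = 0.761: g = 0.0063, g' = -0.702 → V/F = 0.770
Converged at V/F = 0.770.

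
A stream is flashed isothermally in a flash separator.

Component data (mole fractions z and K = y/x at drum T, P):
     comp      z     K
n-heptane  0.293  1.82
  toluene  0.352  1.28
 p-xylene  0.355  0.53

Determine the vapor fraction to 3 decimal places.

Rachford–Rice: g(ψ) = Σ zᵢ(Kᵢ−1)/(1+ψ(Kᵢ−1)) = 0.
g(0) = ΣzᵢKᵢ − 1 = 0.172 and g(1) = 1 − Σzᵢ/Kᵢ = -0.106, so a root lies in (0, 1).
Newton–Raphson from ψ = 0.5:
  ψ = 0.500: g = 0.0387, g' = -0.254 → ψ = 0.652
  ψ = 0.652: g = -0.0008, g' = -0.266 → ψ = 0.649
Converged at ψ = 0.649.

ψ = 0.649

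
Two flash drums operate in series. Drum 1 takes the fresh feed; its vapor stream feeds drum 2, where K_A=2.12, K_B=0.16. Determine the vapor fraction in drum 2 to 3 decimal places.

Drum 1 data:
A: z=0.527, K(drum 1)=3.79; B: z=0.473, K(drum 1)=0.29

Drum 1:
Binary case is linear: z₁(K₁−1)(1+ψ₁(K₂−1)) + z₂(K₂−1)(1+ψ₁(K₁−1)) = 0
⇒ ψ₁ = [z₁(K₁−1)+z₂(K₂−1)] / [−(K₁−1)(K₂−1)] = 1.1345/1.9809 = 0.573
Drum-1 compositions:
  A: x = 0.203, y = 0.769
  B: x = 0.797, y = 0.231
Drum-2 feed = drum-1 vapor: z₂ = (0.7688, 0.2312).
Drum 2:
Material balance + equilibrium reduce to Σ zᵢ(Kᵢ−1)/(1+ψ₂(Kᵢ−1)) = 0.
Check two-phase: ΣzᵢKᵢ = 1.667 > 1 and Σzᵢ/Kᵢ = 1.807 > 1, so g(0) = 0.667 > 0 and g(1) = -0.807 < 0.
Iterate (Newton) starting at ψ₂ = 0.5:
  ψ₂ = 0.500: g = 0.2172, g' = -0.881 → ψ₂ = 0.746
  ψ₂ = 0.746: g = -0.0517, g' = -1.459 → ψ₂ = 0.711
  ψ₂ = 0.711: g = -0.0028, g' = -1.305 → ψ₂ = 0.709
Converged at ψ₂ = 0.709.
  A: x = 0.429, y = 0.909
  B: x = 0.571, y = 0.091

V/F (drum 2) = 0.709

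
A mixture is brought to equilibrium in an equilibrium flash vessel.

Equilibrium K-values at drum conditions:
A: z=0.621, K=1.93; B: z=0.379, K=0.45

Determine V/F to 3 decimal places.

Rachford–Rice: g(V/F) = Σ zᵢ(Kᵢ−1)/(1+V/F(Kᵢ−1)) = 0.
Check two-phase: ΣzᵢKᵢ = 1.369 > 1 and Σzᵢ/Kᵢ = 1.164 > 1, so g(0) = 0.369 > 0 and g(1) = -0.164 < 0.
Binary case is linear: z₁(K₁−1)(1+V/F(K₂−1)) + z₂(K₂−1)(1+V/F(K₁−1)) = 0
⇒ V/F = [z₁(K₁−1)+z₂(K₂−1)] / [−(K₁−1)(K₂−1)] = 0.3691/0.5115 = 0.722

V/F = 0.722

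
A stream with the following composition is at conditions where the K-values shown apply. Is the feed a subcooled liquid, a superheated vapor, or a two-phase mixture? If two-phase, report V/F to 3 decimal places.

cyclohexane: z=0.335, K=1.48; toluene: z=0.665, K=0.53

ΣzᵢKᵢ = 0.848; Σzᵢ/Kᵢ = 1.481.
Since ΣzᵢKᵢ < 1 the mixture is below its bubble point — single liquid phase.

subcooled liquid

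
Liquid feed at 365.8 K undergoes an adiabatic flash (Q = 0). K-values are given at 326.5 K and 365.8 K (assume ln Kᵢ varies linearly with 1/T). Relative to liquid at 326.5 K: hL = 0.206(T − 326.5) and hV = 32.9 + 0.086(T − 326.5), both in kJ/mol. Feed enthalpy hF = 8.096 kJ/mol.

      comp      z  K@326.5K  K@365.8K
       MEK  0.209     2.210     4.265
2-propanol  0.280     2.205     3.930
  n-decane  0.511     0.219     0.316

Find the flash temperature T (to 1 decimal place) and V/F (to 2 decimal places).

Adiabatic flash: solve Rachford–Rice at each trial T, then check hF = ψ·hV(T) + (1−ψ)·hL(T).
  T = 326.5 K: K = (2.210, 2.205, 0.219), RR gives ψ = 0.203, H_out = 6.672 kJ/mol
  T = 365.8 K: K = (4.265, 3.930, 0.316), RR gives ψ = 0.548, H_out = 23.550 kJ/mol
  T = 346.1 K: K = (3.125, 2.990, 0.266), RR gives ψ = 0.416, H_out = 16.755 kJ/mol
  T = 336.3 K: K = (2.641, 2.579, 0.242), RR gives ψ = 0.327, H_out = 12.385 kJ/mol
  T = 331.4 K: K = (2.419, 2.388, 0.230), RR gives ψ = 0.271, H_out = 9.754 kJ/mol
  T = 328.9 K: K = (2.311, 2.293, 0.225), RR gives ψ = 0.238, H_out = 8.248 kJ/mol
Linear interpolation between T = 326.5 (H_out = 6.672) and T = 328.9 (H_out = 8.248) on hF = 8.096 gives T ≈ 328.7 K, at which ψ = 0.23.

T = 328.7 K, V/F = 0.23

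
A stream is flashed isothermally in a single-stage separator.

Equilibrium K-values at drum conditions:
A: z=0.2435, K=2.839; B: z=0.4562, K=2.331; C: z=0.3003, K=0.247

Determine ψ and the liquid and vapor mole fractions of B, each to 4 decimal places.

Rachford–Rice: g(ψ) = Σ zᵢ(Kᵢ−1)/(1+ψ(Kᵢ−1)) = 0.
Check two-phase: ΣzᵢKᵢ = 1.8289 > 1 and Σzᵢ/Kᵢ = 1.4973 > 1, so g(0) = 0.8289 > 0 and g(1) = -0.4973 < 0.
Newton–Raphson from ψ = 0.5:
  ψ = 0.5000: g = 0.23519, g' = -0.9529 → ψ = 0.7468
  ψ = 0.7468: g = -0.02351, g' = -1.2385 → ψ = 0.7278
  ψ = 0.7278: g = -0.00044, g' = -1.1928 → ψ = 0.7275
Converged at ψ = 0.7275.
Compositions from xᵢ = zᵢ/(1+ψ(Kᵢ−1)), yᵢ = Kᵢxᵢ:
  A: x = 0.1042, y = 0.2957
  B: x = 0.2318, y = 0.5403
  C: x = 0.6641, y = 0.1640

ψ = 0.7275, x_B = 0.2318, y_B = 0.5403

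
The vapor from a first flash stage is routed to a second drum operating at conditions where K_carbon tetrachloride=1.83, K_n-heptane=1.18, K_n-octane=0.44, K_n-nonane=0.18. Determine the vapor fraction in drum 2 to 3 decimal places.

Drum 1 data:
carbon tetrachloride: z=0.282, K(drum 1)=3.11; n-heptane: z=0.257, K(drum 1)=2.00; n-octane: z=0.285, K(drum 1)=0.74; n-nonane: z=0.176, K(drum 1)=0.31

Drum 1:
Let ψ₁ = V/F and solve Σ zᵢ(Kᵢ−1)/(1+ψ₁(Kᵢ−1)) = 0.
Check two-phase: ΣzᵢKᵢ = 1.656 > 1 and Σzᵢ/Kᵢ = 1.172 > 1, so g(0) = 0.656 > 0 and g(1) = -0.172 < 0.
Newton–Raphson from ψ₁ = 0.62:
  ψ₁ = 0.620: g = 0.1159, g' = -0.617 → ψ₁ = 0.808
  ψ₁ = 0.808: g = -0.0060, g' = -0.709 → ψ₁ = 0.799
Converged at ψ₁ = 0.799.
Drum-1 compositions:
  carbon tetrachloride: x = 0.105, y = 0.326
  n-heptane: x = 0.143, y = 0.286
  n-octane: x = 0.360, y = 0.266
  n-nonane: x = 0.392, y = 0.122
Drum-2 feed = drum-1 vapor: z₂ = (0.3265, 0.2857, 0.2662, 0.1217).
Drum 2:
Let ψ₂ = V/F and solve Σ zᵢ(Kᵢ−1)/(1+ψ₂(Kᵢ−1)) = 0.
Check two-phase: ΣzᵢKᵢ = 1.074 > 1 and Σzᵢ/Kᵢ = 1.701 > 1, so g(0) = 0.074 > 0 and g(1) = -0.701 < 0.
Iterate (Newton) starting at ψ₂ = 0.5:
  ψ₂ = 0.500: g = -0.1375, g' = -0.516 → ψ₂ = 0.234
  ψ₂ = 0.234: g = -0.0186, g' = -0.402 → ψ₂ = 0.187
Converged at ψ₂ = 0.187.
  carbon tetrachloride: x = 0.283, y = 0.517
  n-heptane: x = 0.276, y = 0.326
  n-octane: x = 0.297, y = 0.131
  n-nonane: x = 0.144, y = 0.026

V/F (drum 2) = 0.187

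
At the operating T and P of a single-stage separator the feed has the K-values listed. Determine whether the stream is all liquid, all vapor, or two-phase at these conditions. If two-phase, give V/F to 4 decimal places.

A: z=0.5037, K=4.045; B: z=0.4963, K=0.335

two-phase, V/F = 0.5945

ΣzᵢKᵢ = 2.2037; Σzᵢ/Kᵢ = 1.6060.
Both exceed 1, so a two-phase solution exists.
Let ψ = V/F and solve Σ zᵢ(Kᵢ−1)/(1+ψ(Kᵢ−1)) = 0.
Binary case is linear: z₁(K₁−1)(1+ψ(K₂−1)) + z₂(K₂−1)(1+ψ(K₁−1)) = 0
⇒ ψ = [z₁(K₁−1)+z₂(K₂−1)] / [−(K₁−1)(K₂−1)] = 1.20373/2.02493 = 0.5945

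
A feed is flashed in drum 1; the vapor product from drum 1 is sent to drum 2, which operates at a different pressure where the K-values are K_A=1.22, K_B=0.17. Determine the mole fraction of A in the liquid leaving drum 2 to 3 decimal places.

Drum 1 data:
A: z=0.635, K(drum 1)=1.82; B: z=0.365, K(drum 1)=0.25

Drum 1:
Let ψ₁ = V/F and solve Σ zᵢ(Kᵢ−1)/(1+ψ₁(Kᵢ−1)) = 0.
Check two-phase: ΣzᵢKᵢ = 1.247 > 1 and Σzᵢ/Kᵢ = 1.809 > 1, so g(0) = 0.247 > 0 and g(1) = -0.809 < 0.
Newton iteration, ψ₁⁰ = 0.5:
  ψ₁ = 0.500: g = -0.0687, g' = -0.740 → ψ₁ = 0.407
  ψ₁ = 0.407: g = -0.0038, g' = -0.666 → ψ₁ = 0.402
Converged at ψ₁ = 0.402.
Drum-1 compositions:
  A: x = 0.478, y = 0.869
  B: x = 0.522, y = 0.131
Drum-2 feed = drum-1 vapor: z₂ = (0.8694, 0.1306).
Drum 2:
Let ψ₂ = V/F and solve Σ zᵢ(Kᵢ−1)/(1+ψ₂(Kᵢ−1)) = 0.
g(0) = ΣzᵢKᵢ − 1 = 0.083 and g(1) = 1 − Σzᵢ/Kᵢ = -0.481, so a root lies in (0, 1).
Binary case is linear: z₁(K₁−1)(1+ψ₂(K₂−1)) + z₂(K₂−1)(1+ψ₂(K₁−1)) = 0
⇒ ψ₂ = [z₁(K₁−1)+z₂(K₂−1)] / [−(K₁−1)(K₂−1)] = 0.0829/0.1826 = 0.454
  A: x = 0.790, y = 0.964
  B: x = 0.210, y = 0.036

x_A (drum 2) = 0.790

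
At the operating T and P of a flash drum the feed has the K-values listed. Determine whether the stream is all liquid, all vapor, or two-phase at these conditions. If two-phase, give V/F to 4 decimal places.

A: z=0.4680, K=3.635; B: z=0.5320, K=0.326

two-phase, V/F = 0.4925

ΣzᵢKᵢ = 1.8746; Σzᵢ/Kᵢ = 1.7607.
Both exceed 1, so a two-phase solution exists.
Let ψ = V/F and solve Σ zᵢ(Kᵢ−1)/(1+ψ(Kᵢ−1)) = 0.
Binary case is linear: z₁(K₁−1)(1+ψ(K₂−1)) + z₂(K₂−1)(1+ψ(K₁−1)) = 0
⇒ ψ = [z₁(K₁−1)+z₂(K₂−1)] / [−(K₁−1)(K₂−1)] = 0.87461/1.77599 = 0.4925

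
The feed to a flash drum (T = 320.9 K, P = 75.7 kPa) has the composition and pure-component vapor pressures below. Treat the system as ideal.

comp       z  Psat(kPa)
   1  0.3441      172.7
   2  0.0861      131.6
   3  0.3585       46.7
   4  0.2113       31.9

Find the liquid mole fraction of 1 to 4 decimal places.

x_1 = 0.2197

Raoult's law: Kᵢ = Pᵢˢᵃᵗ/P = Pᵢˢᵃᵗ/75.7.
  K_1 = 172.7/75.7 = 2.281374, K_2 = 131.6/75.7 = 1.738441, K_3 = 46.7/75.7 = 0.616909, K_4 = 31.9/75.7 = 0.421400
Rachford–Rice: g(β) = Σ zᵢ(Kᵢ−1)/(1+β(Kᵢ−1)) = 0.
Check two-phase: ΣzᵢKᵢ = 1.2449 > 1 and Σzᵢ/Kᵢ = 1.2829 > 1, so g(0) = 0.2449 > 0 and g(1) = -0.2829 < 0.
Iterate (Newton) starting at β = 0.5:
  β = 0.5000: g = -0.02673, g' = -0.4555 → β = 0.4413
  β = 0.4413: g = 0.00014, g' = -0.4610 → β = 0.4416
Converged at β = 0.4416.
Compositions from xᵢ = zᵢ/(1+β(Kᵢ−1)), yᵢ = Kᵢxᵢ:
  1: x = 0.2197, y = 0.5013
  2: x = 0.0649, y = 0.1129
  3: x = 0.4315, y = 0.2662
  4: x = 0.2838, y = 0.1196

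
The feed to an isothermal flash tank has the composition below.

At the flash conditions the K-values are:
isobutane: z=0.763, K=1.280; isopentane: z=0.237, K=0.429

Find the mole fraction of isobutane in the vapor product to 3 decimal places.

y_isobutane = 0.859

Let β = V/F and solve Σ zᵢ(Kᵢ−1)/(1+β(Kᵢ−1)) = 0.
Feasibility: ΣzᵢKᵢ = 1.078, Σzᵢ/Kᵢ = 1.149 — both > 1, two phases present.
Newton iteration, β⁰ = 0.68:
  β = 0.680: g = -0.0418, g' = -0.249 → β = 0.512
  β = 0.512: g = -0.0044, g' = -0.200 → β = 0.490
Converged at β = 0.490.
Compositions from xᵢ = zᵢ/(1+β(Kᵢ−1)), yᵢ = Kᵢxᵢ:
  isobutane: x = 0.671, y = 0.859
  isopentane: x = 0.329, y = 0.141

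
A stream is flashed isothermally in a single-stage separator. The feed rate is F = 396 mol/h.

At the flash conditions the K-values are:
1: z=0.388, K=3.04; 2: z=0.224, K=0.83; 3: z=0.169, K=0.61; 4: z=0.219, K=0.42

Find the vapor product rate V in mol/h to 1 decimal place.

Newton–Raphson from ψ = 0.5:
  ψ = 0.500: g = 0.0894, g' = -0.589 → ψ = 0.652
  ψ = 0.652: g = 0.0043, g' = -0.542 → ψ = 0.660
Converged at ψ = 0.660.
Then V = ψ·F = 0.6598·396 = 261.3 mol/h and L = F − V = 134.7 mol/h.

V = 261.3 mol/h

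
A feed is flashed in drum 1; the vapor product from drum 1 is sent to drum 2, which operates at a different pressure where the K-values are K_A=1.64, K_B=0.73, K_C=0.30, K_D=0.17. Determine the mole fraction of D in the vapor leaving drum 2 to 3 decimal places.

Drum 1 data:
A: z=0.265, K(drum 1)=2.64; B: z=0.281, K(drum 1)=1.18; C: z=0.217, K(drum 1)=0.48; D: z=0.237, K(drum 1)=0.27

Drum 1:
Iterate (Newton) starting at ψ₁ = 0.65:
  ψ₁ = 0.650: g = -0.2440, g' = -0.766 → ψ₁ = 0.331
  ψ₁ = 0.331: g = -0.0351, g' = -0.613 → ψ₁ = 0.274
Converged at ψ₁ = 0.274.
Drum-1 compositions:
  A: x = 0.183, y = 0.483
  B: x = 0.268, y = 0.316
  C: x = 0.253, y = 0.121
  D: x = 0.296, y = 0.080
Drum-2 feed = drum-1 vapor: z₂ = (0.4825, 0.3160, 0.1215, 0.0800).
Drum 2:
Rachford–Rice: g(ψ₂) = Σ zᵢ(Kᵢ−1)/(1+ψ₂(Kᵢ−1)) = 0.
Check two-phase: ΣzᵢKᵢ = 1.072 > 1 and Σzᵢ/Kᵢ = 1.603 > 1, so g(0) = 0.072 > 0 and g(1) = -0.603 < 0.
Iterate (Newton) starting at ψ₂ = 0.5:
  ψ₂ = 0.500: g = -0.1090, g' = -0.446 → ψ₂ = 0.256
  ψ₂ = 0.256: g = -0.0141, g' = -0.350 → ψ₂ = 0.215
Converged at ψ₂ = 0.215.
  A: x = 0.424, y = 0.696
  B: x = 0.335, y = 0.245
  C: x = 0.143, y = 0.043
  D: x = 0.097, y = 0.017

y_D (drum 2) = 0.017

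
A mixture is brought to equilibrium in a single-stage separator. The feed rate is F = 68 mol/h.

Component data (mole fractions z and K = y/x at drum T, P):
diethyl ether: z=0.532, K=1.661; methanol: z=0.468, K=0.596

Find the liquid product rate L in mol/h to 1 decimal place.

L = 26.6 mol/h

Material balance + equilibrium reduce to Σ zᵢ(Kᵢ−1)/(1+ψ(Kᵢ−1)) = 0.
Feasibility: ΣzᵢKᵢ = 1.163, Σzᵢ/Kᵢ = 1.106 — both > 1, two phases present.
Binary case is linear: z₁(K₁−1)(1+ψ(K₂−1)) + z₂(K₂−1)(1+ψ(K₁−1)) = 0
⇒ ψ = [z₁(K₁−1)+z₂(K₂−1)] / [−(K₁−1)(K₂−1)] = 0.1626/0.2670 = 0.609
Then V = ψ·F = 0.6088·68 = 41.4 mol/h and L = F − V = 26.6 mol/h.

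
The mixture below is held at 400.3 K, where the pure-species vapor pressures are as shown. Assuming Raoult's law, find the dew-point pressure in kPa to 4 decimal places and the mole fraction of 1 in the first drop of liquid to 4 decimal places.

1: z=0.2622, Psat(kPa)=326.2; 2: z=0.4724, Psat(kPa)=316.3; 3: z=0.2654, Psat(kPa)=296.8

Pdew = 313.3298 kPa, x_1 = 0.2519

At the dew point ψ → 1, so Σzᵢ/Kᵢ = 1 with Kᵢ = Pᵢˢᵃᵗ/P ⇒ 1/P = Σzᵢ/Pᵢˢᵃᵗ.
1/P = 0.2622/326.2 + 0.4724/316.3 + 0.2654/296.8 = 0.0031915 ⇒ P = 313.3298 kPa
xᵢ = zᵢP/Pᵢˢᵃᵗ ⇒ x_1 = 0.2622·313.3298/326.2 = 0.2519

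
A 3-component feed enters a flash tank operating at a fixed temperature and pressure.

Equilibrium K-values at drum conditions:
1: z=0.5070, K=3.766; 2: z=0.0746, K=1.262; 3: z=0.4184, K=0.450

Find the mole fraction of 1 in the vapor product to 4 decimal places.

y_1 = 0.5684

Newton iteration, β⁰ = 0.5:
  β = 0.5000: g = 0.28836, g' = -0.9279 → β = 0.8108
  β = 0.8108: g = 0.03327, g' = -0.7847 → β = 0.8532
  β = 0.8532: g = -0.00022, g' = -0.7963 → β = 0.8529
Converged at β = 0.8529.
Compositions from xᵢ = zᵢ/(1+β(Kᵢ−1)), yᵢ = Kᵢxᵢ:
  1: x = 0.1509, y = 0.5684
  2: x = 0.0610, y = 0.0769
  3: x = 0.7881, y = 0.3546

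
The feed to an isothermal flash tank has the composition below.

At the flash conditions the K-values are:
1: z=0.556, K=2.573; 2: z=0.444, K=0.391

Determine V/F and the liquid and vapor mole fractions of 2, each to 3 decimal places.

Rachford–Rice: g(V/F) = Σ zᵢ(Kᵢ−1)/(1+V/F(Kᵢ−1)) = 0.
Feasibility: ΣzᵢKᵢ = 1.604, Σzᵢ/Kᵢ = 1.352 — both > 1, two phases present.
Binary case is linear: z₁(K₁−1)(1+V/F(K₂−1)) + z₂(K₂−1)(1+V/F(K₁−1)) = 0
⇒ V/F = [z₁(K₁−1)+z₂(K₂−1)] / [−(K₁−1)(K₂−1)] = 0.6042/0.9580 = 0.631
Compositions from xᵢ = zᵢ/(1+V/F(Kᵢ−1)), yᵢ = Kᵢxᵢ:
  1: x = 0.279, y = 0.718
  2: x = 0.721, y = 0.282

V/F = 0.631, x_2 = 0.721, y_2 = 0.282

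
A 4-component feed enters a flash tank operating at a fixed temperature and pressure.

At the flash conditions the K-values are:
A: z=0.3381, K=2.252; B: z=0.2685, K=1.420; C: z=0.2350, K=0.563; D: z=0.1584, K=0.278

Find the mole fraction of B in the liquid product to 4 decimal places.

x_B = 0.2157

Material balance + equilibrium reduce to Σ zᵢ(Kᵢ−1)/(1+V/F(Kᵢ−1)) = 0.
Check two-phase: ΣzᵢKᵢ = 1.3190 > 1 and Σzᵢ/Kᵢ = 1.3264 > 1, so g(0) = 0.3190 > 0 and g(1) = -0.3264 < 0.
Newton–Raphson from V/F = 0.5:
  V/F = 0.5000: g = 0.04315, g' = -0.5085 → V/F = 0.5849
  V/F = 0.5849: g = -0.00101, g' = -0.5355 → V/F = 0.5830
Converged at V/F = 0.5830.
Compositions from xᵢ = zᵢ/(1+V/F(Kᵢ−1)), yᵢ = Kᵢxᵢ:
  A: x = 0.1954, y = 0.4401
  B: x = 0.2157, y = 0.3063
  C: x = 0.3153, y = 0.1775
  D: x = 0.2735, y = 0.0760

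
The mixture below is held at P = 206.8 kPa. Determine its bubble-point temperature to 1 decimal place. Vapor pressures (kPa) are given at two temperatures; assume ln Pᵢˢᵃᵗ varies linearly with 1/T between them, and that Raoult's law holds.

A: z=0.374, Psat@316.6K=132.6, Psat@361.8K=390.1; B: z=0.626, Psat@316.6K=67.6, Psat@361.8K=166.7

Bubble-point temperature: ΣzᵢPᵢˢᵃᵗ(T) = P. Interpolate ln Pᵢˢᵃᵗ = aᵢ + bᵢ/T.
  T = 316.6 K: ΣzᵢPᵢˢᵃᵗ = 91.91 kPa
  T = 361.8 K: ΣzᵢPᵢˢᵃᵗ = 250.25 kPa
  T = 339.2 K: ΣzᵢPᵢˢᵃᵗ = 156.66 kPa
  T = 350.5 K: ΣzᵢPᵢˢᵃᵗ = 199.46 kPa
  T = 356.1 K: ΣzᵢPᵢˢᵃᵗ = 223.58 kPa
  T = 353.3 K: ΣzᵢPᵢˢᵃᵗ = 211.27 kPa
  T = 351.9 K: ΣzᵢPᵢˢᵃᵗ = 205.30 kPa
Interpolating between 351.9 K and 353.3 K gives T ≈ 352.3 K.

T = 352.3 K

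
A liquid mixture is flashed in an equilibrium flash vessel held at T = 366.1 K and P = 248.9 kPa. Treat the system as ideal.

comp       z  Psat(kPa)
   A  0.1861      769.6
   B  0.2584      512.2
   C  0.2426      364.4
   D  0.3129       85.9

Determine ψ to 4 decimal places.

ψ = 0.7297

Raoult's law: Kᵢ = Pᵢˢᵃᵗ/P = Pᵢˢᵃᵗ/248.9.
  K_A = 769.6/248.9 = 3.092005, K_B = 512.2/248.9 = 2.057855, K_C = 364.4/248.9 = 1.464042, K_D = 85.9/248.9 = 0.345119
Iterate (Newton) starting at ψ = 0.5:
  ψ = 0.5000: g = 0.15577, g' = -0.6493 → ψ = 0.7399
  ψ = 0.7399: g = -0.00759, g' = -0.7505 → ψ = 0.7298
  ψ = 0.7298: g = -0.00005, g' = -0.7411 → ψ = 0.7297
Converged at ψ = 0.7297.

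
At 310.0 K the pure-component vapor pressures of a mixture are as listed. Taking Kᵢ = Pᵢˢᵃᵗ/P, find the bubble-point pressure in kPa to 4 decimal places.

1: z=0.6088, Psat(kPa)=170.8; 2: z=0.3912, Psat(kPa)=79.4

At the bubble point ψ → 0, so ΣzᵢKᵢ = 1 with Kᵢ = Pᵢˢᵃᵗ/P ⇒ P = ΣzᵢPᵢˢᵃᵗ.
P = 0.6088·170.8 + 0.3912·79.4 = 135.0443 kPa

Pbub = 135.0443 kPa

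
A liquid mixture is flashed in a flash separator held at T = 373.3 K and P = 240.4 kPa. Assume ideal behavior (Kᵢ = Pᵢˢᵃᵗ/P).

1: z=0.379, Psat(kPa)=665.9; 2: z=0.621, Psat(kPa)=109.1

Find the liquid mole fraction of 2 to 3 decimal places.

x_2 = 0.764

Raoult's law: Kᵢ = Pᵢˢᵃᵗ/P = Pᵢˢᵃᵗ/240.4.
  K_1 = 665.9/240.4 = 2.76997, K_2 = 109.1/240.4 = 0.45383
Binary case is linear: z₁(K₁−1)(1+β(K₂−1)) + z₂(K₂−1)(1+β(K₁−1)) = 0
⇒ β = [z₁(K₁−1)+z₂(K₂−1)] / [−(K₁−1)(K₂−1)] = 0.3316/0.9667 = 0.343
Compositions from xᵢ = zᵢ/(1+β(Kᵢ−1)), yᵢ = Kᵢxᵢ:
  1: x = 0.236, y = 0.653
  2: x = 0.764, y = 0.347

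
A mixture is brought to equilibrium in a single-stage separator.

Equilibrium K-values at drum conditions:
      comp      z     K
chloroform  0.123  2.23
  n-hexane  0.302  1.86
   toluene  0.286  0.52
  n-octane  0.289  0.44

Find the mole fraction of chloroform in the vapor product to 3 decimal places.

y_chloroform = 0.216

Newton iteration, β⁰ = 0.62:
  β = 0.620: g = -0.1881, g' = -0.501 → β = 0.245
  β = 0.245: g = -0.0122, g' = -0.469 → β = 0.219
Converged at β = 0.219.
Compositions from xᵢ = zᵢ/(1+β(Kᵢ−1)), yᵢ = Kᵢxᵢ:
  chloroform: x = 0.097, y = 0.216
  n-hexane: x = 0.254, y = 0.473
  toluene: x = 0.320, y = 0.166
  n-octane: x = 0.329, y = 0.145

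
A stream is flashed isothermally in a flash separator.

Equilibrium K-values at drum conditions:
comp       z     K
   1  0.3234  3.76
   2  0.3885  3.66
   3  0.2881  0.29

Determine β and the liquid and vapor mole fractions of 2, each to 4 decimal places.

β = 0.8962, x_2 = 0.1148, y_2 = 0.4202

Material balance + equilibrium reduce to Σ zᵢ(Kᵢ−1)/(1+β(Kᵢ−1)) = 0.
g(0) = ΣzᵢKᵢ − 1 = 1.7214 and g(1) = 1 − Σzᵢ/Kᵢ = -0.1856, so a root lies in (0, 1).
Iterate (Newton) starting at β = 0.62:
  β = 0.6200: g = 0.35390, g' = -1.1903 → β = 0.9173
  β = 0.9173: g = -0.03350, g' = -1.6242 → β = 0.8967
  β = 0.8967: g = -0.00085, g' = -1.5440 → β = 0.8962
Converged at β = 0.8962.
Compositions from xᵢ = zᵢ/(1+β(Kᵢ−1)), yᵢ = Kᵢxᵢ:
  1: x = 0.0931, y = 0.3501
  2: x = 0.1148, y = 0.4202
  3: x = 0.7921, y = 0.2297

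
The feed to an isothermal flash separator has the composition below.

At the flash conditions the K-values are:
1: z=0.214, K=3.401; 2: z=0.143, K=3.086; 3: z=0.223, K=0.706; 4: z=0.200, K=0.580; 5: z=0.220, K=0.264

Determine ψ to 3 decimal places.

Iterate (Newton) starting at ψ = 0.54:
  ψ = 0.540: g = -0.0913, g' = -0.786 → ψ = 0.424
  ψ = 0.424: g = 0.0005, g' = -0.807 → ψ = 0.425
Converged at ψ = 0.425.

ψ = 0.425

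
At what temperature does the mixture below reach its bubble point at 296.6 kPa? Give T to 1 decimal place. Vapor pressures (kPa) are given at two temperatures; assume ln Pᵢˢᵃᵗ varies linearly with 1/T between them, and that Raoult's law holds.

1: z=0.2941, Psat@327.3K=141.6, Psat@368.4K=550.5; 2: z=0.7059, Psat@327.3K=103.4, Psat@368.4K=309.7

T = 359.1 K

Bubble-point temperature: ΣzᵢPᵢˢᵃᵗ(T) = P. Interpolate ln Pᵢˢᵃᵗ = aᵢ + bᵢ/T.
  T = 327.3 K: ΣzᵢPᵢˢᵃᵗ = 114.63 kPa
  T = 368.4 K: ΣzᵢPᵢˢᵃᵗ = 380.52 kPa
  T = 347.9 K: ΣzᵢPᵢˢᵃᵗ = 216.27 kPa
  T = 358.1 K: ΣzᵢPᵢˢᵃᵗ = 288.67 kPa
  T = 363.2 K: ΣzᵢPᵢˢᵃᵗ = 331.60 kPa
  T = 360.6 K: ΣzᵢPᵢˢᵃᵗ = 309.11 kPa
Interpolating between 358.1 K and 360.6 K gives T ≈ 359.1 K.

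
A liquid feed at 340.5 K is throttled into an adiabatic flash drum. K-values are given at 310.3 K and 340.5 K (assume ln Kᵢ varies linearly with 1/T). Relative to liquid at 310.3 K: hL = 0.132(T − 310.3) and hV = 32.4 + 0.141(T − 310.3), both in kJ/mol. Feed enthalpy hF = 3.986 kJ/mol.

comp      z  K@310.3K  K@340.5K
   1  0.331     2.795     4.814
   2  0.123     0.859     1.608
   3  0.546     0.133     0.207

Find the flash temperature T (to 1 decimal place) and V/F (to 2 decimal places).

Adiabatic flash: solve Rachford–Rice at each trial T, then check hF = ψ·hV(T) + (1−ψ)·hL(T).
  T = 310.3 K: K = (2.795, 0.859, 0.133), RR gives ψ = 0.075, H_out = 2.425 kJ/mol
  T = 340.5 K: K = (4.814, 1.608, 0.207), RR gives ψ = 0.352, H_out = 15.484 kJ/mol
  T = 325.4 K: K = (3.715, 1.192, 0.168), RR gives ψ = 0.239, H_out = 9.775 kJ/mol
  T = 317.9 K: K = (3.236, 1.017, 0.150), RR gives ψ = 0.167, H_out = 6.426 kJ/mol
  T = 314.1 K: K = (3.010, 0.936, 0.141), RR gives ψ = 0.124, H_out = 4.521 kJ/mol
  T = 312.2 K: K = (2.901, 0.897, 0.137), RR gives ψ = 0.100, H_out = 3.500 kJ/mol
Linear interpolation between T = 312.2 (H_out = 3.500) and T = 314.1 (H_out = 4.521) on hF = 3.986 gives T ≈ 313.1 K, at which ψ = 0.11.

T = 313.1 K, V/F = 0.11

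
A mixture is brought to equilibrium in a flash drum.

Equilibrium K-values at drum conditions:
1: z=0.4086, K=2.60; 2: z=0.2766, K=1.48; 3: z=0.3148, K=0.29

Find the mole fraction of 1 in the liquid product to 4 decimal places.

x_1 = 0.1991

Rachford–Rice: g(ψ) = Σ zᵢ(Kᵢ−1)/(1+ψ(Kᵢ−1)) = 0.
Feasibility: ΣzᵢKᵢ = 1.5630, Σzᵢ/Kᵢ = 1.4296 — both > 1, two phases present.
Newton iteration, ψ⁰ = 0.5:
  ψ = 0.5000: g = 0.12375, g' = -0.7457 → ψ = 0.6659
  ψ = 0.6659: g = -0.00684, g' = -0.8528 → ψ = 0.6579
Converged at ψ = 0.6579.
Compositions from xᵢ = zᵢ/(1+ψ(Kᵢ−1)), yᵢ = Kᵢxᵢ:
  1: x = 0.1991, y = 0.5176
  2: x = 0.2102, y = 0.3111
  3: x = 0.5907, y = 0.1713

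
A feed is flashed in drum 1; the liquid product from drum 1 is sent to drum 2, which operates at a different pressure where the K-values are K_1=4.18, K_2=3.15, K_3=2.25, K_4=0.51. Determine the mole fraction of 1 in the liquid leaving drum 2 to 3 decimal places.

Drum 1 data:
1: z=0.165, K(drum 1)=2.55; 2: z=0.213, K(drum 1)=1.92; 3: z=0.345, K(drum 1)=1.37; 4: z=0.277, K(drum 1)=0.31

Drum 1:
Material balance + equilibrium reduce to Σ zᵢ(Kᵢ−1)/(1+ψ₁(Kᵢ−1)) = 0.
Check two-phase: ΣzᵢKᵢ = 1.388 > 1 and Σzᵢ/Kᵢ = 1.321 > 1, so g(0) = 0.388 > 0 and g(1) = -0.321 < 0.
Newton iteration, ψ₁⁰ = 0.52:
  ψ₁ = 0.520: g = 0.0831, g' = -0.558 → ψ₁ = 0.669
  ψ₁ = 0.669: g = -0.0058, g' = -0.650 → ψ₁ = 0.660
Converged at ψ₁ = 0.660.
Drum-1 compositions:
  1: x = 0.082, y = 0.208
  2: x = 0.133, y = 0.254
  3: x = 0.277, y = 0.380
  4: x = 0.509, y = 0.158
Drum-2 feed = drum-1 liquid: z₂ = (0.0816, 0.1325, 0.2773, 0.5086).
Drum 2:
Rachford–Rice: g(ψ₂) = Σ zᵢ(Kᵢ−1)/(1+ψ₂(Kᵢ−1)) = 0.
Check two-phase: ΣzᵢKᵢ = 1.642 > 1 and Σzᵢ/Kᵢ = 1.182 > 1, so g(0) = 0.642 > 0 and g(1) = -0.182 < 0.
Newton–Raphson from ψ₂ = 0.6:
  ψ₂ = 0.600: g = 0.0587, g' = -0.601 → ψ₂ = 0.698
  ψ₂ = 0.698: g = 0.0010, g' = -0.583 → ψ₂ = 0.699
Converged at ψ₂ = 0.699.
  1: x = 0.025, y = 0.106
  2: x = 0.053, y = 0.167
  3: x = 0.148, y = 0.333
  4: x = 0.774, y = 0.395

x_1 (drum 2) = 0.025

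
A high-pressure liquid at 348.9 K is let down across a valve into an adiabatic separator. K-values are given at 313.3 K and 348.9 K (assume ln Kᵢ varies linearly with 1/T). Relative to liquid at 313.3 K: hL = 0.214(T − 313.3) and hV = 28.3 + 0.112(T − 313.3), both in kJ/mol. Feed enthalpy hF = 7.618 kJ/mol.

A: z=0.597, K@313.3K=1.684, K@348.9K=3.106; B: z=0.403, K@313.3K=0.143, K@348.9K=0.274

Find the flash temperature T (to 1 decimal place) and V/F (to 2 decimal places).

T = 318.3 K, V/F = 0.24

Adiabatic flash: solve Rachford–Rice at each trial T, then check hF = ψ·hV(T) + (1−ψ)·hL(T).
  T = 313.3 K: K = (1.684, 0.143), RR gives ψ = 0.107, H_out = 3.040 kJ/mol
  T = 348.9 K: K = (3.106, 0.274), RR gives ψ = 0.631, H_out = 23.183 kJ/mol
  T = 331.1 K: K = (2.325, 0.201), RR gives ψ = 0.443, H_out = 15.553 kJ/mol
  T = 322.2 K: K = (1.988, 0.171), RR gives ψ = 0.312, H_out = 10.441 kJ/mol
  T = 317.8 K: K = (1.833, 0.157), RR gives ψ = 0.224, H_out = 7.204 kJ/mol
  T = 320.0 K: K = (1.909, 0.163), RR gives ψ = 0.270, H_out = 8.903 kJ/mol
Linear interpolation between T = 317.8 (H_out = 7.204) and T = 320.0 (H_out = 8.903) on hF = 7.618 gives T ≈ 318.3 K, at which ψ = 0.24.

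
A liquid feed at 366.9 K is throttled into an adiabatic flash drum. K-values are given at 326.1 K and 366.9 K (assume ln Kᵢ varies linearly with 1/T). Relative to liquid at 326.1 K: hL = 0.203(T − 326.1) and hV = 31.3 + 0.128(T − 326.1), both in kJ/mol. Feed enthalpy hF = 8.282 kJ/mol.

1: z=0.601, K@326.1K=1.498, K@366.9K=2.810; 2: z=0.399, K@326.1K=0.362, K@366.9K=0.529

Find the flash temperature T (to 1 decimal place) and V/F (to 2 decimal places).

T = 328.6 K, V/F = 0.25

Adiabatic flash: solve Rachford–Rice at each trial T, then check hF = ψ·hV(T) + (1−ψ)·hL(T).
  T = 326.1 K: K = (1.498, 0.362), RR gives ψ = 0.141, H_out = 4.407 kJ/mol
  T = 366.9 K: K = (2.810, 0.529), RR gives ψ = 1.000, H_out = 36.522 kJ/mol
  T = 346.5 K: K = (2.090, 0.443), RR gives ψ = 0.712, H_out = 25.338 kJ/mol
  T = 336.3 K: K = (1.778, 0.401), RR gives ψ = 0.492, H_out = 17.079 kJ/mol
  T = 331.2 K: K = (1.634, 0.382), RR gives ψ = 0.343, H_out = 11.632 kJ/mol
  T = 328.6 K: K = (1.564, 0.372), RR gives ψ = 0.249, H_out = 8.244 kJ/mol
  T = 329.9 K: K = (1.599, 0.377), RR gives ψ = 0.298, H_out = 10.003 kJ/mol
Linear interpolation between T = 328.6 (H_out = 8.244) and T = 329.9 (H_out = 10.003) on hF = 8.282 gives T ≈ 328.6 K, at which ψ = 0.25.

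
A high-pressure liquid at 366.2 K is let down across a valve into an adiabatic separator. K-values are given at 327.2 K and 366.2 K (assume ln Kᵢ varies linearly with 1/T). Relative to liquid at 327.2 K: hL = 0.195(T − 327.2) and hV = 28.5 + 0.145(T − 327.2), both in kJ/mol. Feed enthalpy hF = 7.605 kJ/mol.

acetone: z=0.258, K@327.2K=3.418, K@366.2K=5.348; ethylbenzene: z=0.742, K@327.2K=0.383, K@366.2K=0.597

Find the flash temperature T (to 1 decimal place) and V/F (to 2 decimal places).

T = 337.5 K, V/F = 0.20

Adiabatic flash: solve Rachford–Rice at each trial T, then check hF = ψ·hV(T) + (1−ψ)·hL(T).
  T = 327.2 K: K = (3.418, 0.383), RR gives ψ = 0.111, H_out = 3.172 kJ/mol
  T = 366.2 K: K = (5.348, 0.597), RR gives ψ = 0.470, H_out = 20.071 kJ/mol
  T = 346.7 K: K = (4.330, 0.484), RR gives ψ = 0.277, H_out = 11.436 kJ/mol
  T = 336.9 K: K = (3.858, 0.432), RR gives ψ = 0.194, H_out = 7.339 kJ/mol
  T = 341.8 K: K = (4.090, 0.458), RR gives ψ = 0.236, H_out = 9.389 kJ/mol
  T = 339.4 K: K = (3.976, 0.445), RR gives ψ = 0.215, H_out = 8.387 kJ/mol
  T = 338.1 K: K = (3.914, 0.438), RR gives ψ = 0.205, H_out = 7.843 kJ/mol
Linear interpolation between T = 336.9 (H_out = 7.339) and T = 338.1 (H_out = 7.843) on hF = 7.605 gives T ≈ 337.5 K, at which ψ = 0.20.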